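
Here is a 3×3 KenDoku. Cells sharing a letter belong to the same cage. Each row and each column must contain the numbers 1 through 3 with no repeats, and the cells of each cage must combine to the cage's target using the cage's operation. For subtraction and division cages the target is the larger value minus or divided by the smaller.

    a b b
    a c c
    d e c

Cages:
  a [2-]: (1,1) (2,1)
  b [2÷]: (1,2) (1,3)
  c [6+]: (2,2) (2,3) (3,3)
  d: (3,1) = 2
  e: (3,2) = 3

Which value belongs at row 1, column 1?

D is a freebie, so (3,1) = 2.
E is a freebie, leaving (3,2) = 3.
Row 3 now contains 3; hence (3,3) = 1.
Cage b needs two cells with quotient 2, so (1,2) = 1.
Column 3 already has 1, which forces (1,3) = 2.
Cage c needs sum 6, leaving (2,2) = 2.
Cage c needs sum 6; hence (2,3) = 3.
Row 1 now contains 1, so (1,1) = 3.
Row 2 now contains 3, which forces (2,1) = 1.
The full grid is 3 1 2 / 1 2 3 / 2 3 1.

3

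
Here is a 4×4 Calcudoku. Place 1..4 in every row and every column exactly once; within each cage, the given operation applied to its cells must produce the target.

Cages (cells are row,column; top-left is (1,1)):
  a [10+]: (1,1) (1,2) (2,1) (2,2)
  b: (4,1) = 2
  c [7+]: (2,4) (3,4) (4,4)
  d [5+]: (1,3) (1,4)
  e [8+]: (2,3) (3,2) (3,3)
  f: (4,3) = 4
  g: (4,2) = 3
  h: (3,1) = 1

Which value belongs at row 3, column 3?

Cage h is given, so (3,1) = 1.
Cage b is given; hence (4,1) = 2.
Cage g is a single given cell, which forces (4,2) = 3.
Cage f is a single given cell; hence (4,3) = 4.
4 is placed in row 4, which forces (4,4) = 1.
Cage e needs sum 8, which forces (2,3) = 1.
Cage e has sum 8, which forces (3,2) = 4.
Cage e has sum 8, leaving (3,3) = 3.
4 is placed in row 3, leaving (3,4) = 2.
Cage a has sum 10; hence (1,2) = 1.
Column 3 already has 3, leaving (1,3) = 2.
Cage d needs two cells with sum 5, so (1,4) = 3.
1 is placed in row 2, which forces (2,2) = 2.
Column 4 already has 2, leaving (2,4) = 4.
3 is placed in row 1, so (1,1) = 4.
Row 2 already has 4, leaving (2,1) = 3.
Filled in: 4 1 2 3 / 3 2 1 4 / 1 4 3 2 / 2 3 4 1.

3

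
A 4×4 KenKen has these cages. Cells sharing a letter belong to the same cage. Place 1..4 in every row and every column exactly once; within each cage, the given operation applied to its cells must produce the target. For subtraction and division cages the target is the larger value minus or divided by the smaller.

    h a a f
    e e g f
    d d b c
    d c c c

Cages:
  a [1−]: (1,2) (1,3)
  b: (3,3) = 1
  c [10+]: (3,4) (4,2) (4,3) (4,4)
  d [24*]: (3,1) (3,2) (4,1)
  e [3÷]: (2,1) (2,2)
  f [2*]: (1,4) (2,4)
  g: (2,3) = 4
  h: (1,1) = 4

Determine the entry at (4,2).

1

Cage h is given, so (1,1) = 4.
G is a freebie; hence (2,3) = 4.
Cage b is a single given cell; hence (3,3) = 1.
Cage d needs product 24, leaving (3,2) = 4.
The 4 cells of cage c must have sum 10, so (4,2) = 1.
Cage c has sum 10, so (4,4) = 4.
The two cells of cage e must have quotient 3, leaving (2,1) = 1.
Column 2 already has 1; hence (2,2) = 3.
Row 2 already has 1; hence (2,4) = 2.
Column 4 now contains 2, which forces (3,4) = 3.
Column 2 now contains 3, leaving (1,2) = 2.
The two cells of cage a must have difference 1; hence (1,3) = 3.
Column 4 now contains 2, leaving (1,4) = 1.
Row 3 now contains 3, leaving (3,1) = 2.
Cage d has product 24; hence (4,1) = 3.
The 4 cells of cage c must have sum 10, which forces (4,3) = 2.
The full grid is 4 2 3 1 / 1 3 4 2 / 2 4 1 3 / 3 1 2 4.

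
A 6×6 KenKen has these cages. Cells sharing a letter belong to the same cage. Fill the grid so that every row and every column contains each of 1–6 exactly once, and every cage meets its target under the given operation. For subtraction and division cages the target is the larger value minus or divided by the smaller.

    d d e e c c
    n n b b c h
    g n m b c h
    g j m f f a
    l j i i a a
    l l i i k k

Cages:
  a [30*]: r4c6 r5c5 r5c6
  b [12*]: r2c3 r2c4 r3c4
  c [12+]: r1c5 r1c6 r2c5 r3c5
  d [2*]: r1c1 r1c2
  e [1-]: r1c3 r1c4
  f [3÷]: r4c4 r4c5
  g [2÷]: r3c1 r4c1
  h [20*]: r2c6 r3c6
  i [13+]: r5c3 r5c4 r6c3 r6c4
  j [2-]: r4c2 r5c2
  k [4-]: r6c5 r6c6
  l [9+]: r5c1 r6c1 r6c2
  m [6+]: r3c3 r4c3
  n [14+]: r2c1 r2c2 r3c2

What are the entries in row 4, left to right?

The 3 cells of cage a must have product 30; hence r5c5 = 5.
In column 5, 4 can only go at r1c5, so r1c5 = 4.
Cage c has sum 12, so r1c6 = 3.
In column 5, 1 can only go at r4c5, so r4c5 = 1.
Cage f's pair has quotient 3, leaving r4c4 = 3.
Row 4 now contains 1, so r4c6 = 6.
Cage a needs product 30; hence r5c6 = 1.
6 is placed in column 6, so r6c6 = 2.
Row 6 already has 2; hence r6c5 = 6.
The only place for 6 in column 1 is r2c1.
The only place for 5 in column 1 is r6c1.
Cage l has sum 9, leaving r5c1 = 3.
Cage l has sum 9, leaving r6c2 = 1.
Row 6 now contains 1; hence r6c4 = 4.
Cage d's pair has product 2, which forces r1c1 = 1.
1 is placed in column 2; hence r1c2 = 2.
Cage b needs product 12, which forces r3c4 = 6.
Column 2 now contains 2, leaving r4c2 = 4.
4 is placed in column 2, leaving r5c2 = 6.
Cage i needs sum 13, which forces r5c3 = 4.
Cage i needs sum 13; hence r5c4 = 2.
Row 6 now contains 4; hence r6c3 = 3.
Cage e's pair has difference 1, leaving r1c3 = 6.
6 is placed in column 4; hence r1c4 = 5.
The 3 cells of cage b must have product 12; hence r2c3 = 2.
Column 4 now contains 2; hence r2c4 = 1.
Row 2 already has 2, leaving r2c5 = 3.
Cage g's pair has quotient 2, which forces r3c1 = 4.
The two cells of cage m must have sum 6, which forces r3c3 = 1.
Column 5 now contains 3, leaving r3c5 = 2.
Row 3 now contains 4; hence r3c6 = 5.
Row 4 already has 4, which forces r4c1 = 2.
Cage m needs two cells with sum 6; hence r4c3 = 5.
3 is placed in row 2, leaving r2c2 = 5.
Column 6 already has 5; hence r2c6 = 4.
Row 3 now contains 5, leaving r3c2 = 3.
The full grid is 1 2 6 5 4 3 / 6 5 2 1 3 4 / 4 3 1 6 2 5 / 2 4 5 3 1 6 / 3 6 4 2 5 1 / 5 1 3 4 6 2.

2 4 5 3 1 6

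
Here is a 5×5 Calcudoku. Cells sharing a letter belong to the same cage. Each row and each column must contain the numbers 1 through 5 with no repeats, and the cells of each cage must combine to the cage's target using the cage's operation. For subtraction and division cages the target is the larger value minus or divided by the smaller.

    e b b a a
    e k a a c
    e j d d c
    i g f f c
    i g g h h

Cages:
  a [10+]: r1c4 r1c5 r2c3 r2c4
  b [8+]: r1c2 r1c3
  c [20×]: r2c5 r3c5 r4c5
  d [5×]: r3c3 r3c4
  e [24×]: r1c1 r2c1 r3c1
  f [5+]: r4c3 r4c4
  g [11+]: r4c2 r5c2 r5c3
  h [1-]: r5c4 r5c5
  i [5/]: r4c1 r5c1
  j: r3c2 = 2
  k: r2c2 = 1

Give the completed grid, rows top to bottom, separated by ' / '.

4 3 5 1 2 / 2 1 4 3 5 / 3 2 1 5 4 / 5 4 3 2 1 / 1 5 2 4 3

Cage k is given; hence r2c2 = 1.
Cage j is a single given cell; hence r3c2 = 2.
The only place for 3 in row 3 is r3c1.
In row 3, 4 can only go at r3c5, so r3c5 = 4.
Column 5 already has 4, leaving r2c5 = 5.
Cage c has product 20, so r4c5 = 1.
Row 4 now contains 1, leaving r4c1 = 5.
The two cells of cage i must have quotient 5, leaving r5c1 = 1.
In row 1, 1 can only go at r1c4, so r1c4 = 1.
The two cells of cage d must have product 5, leaving r3c3 = 1.
Column 4 already has 1, so r3c4 = 5.
Row 1 needs a 4, and only r1c1 is open for it.
Column 1 already has 4; hence r2c1 = 2.
Cage a needs sum 10, which forces r1c5 = 2.
2 is placed in column 5; hence r5c5 = 3.
Cage g needs sum 11, which forces r4c2 = 4.
3 is placed in row 5, leaving r5c2 = 5.
Cage g needs sum 11, so r5c3 = 2.
Row 5 already has 2, so r5c4 = 4.
Column 2 now contains 5, which forces r1c2 = 3.
Cage b's pair has sum 8, which forces r1c3 = 5.
The 4 cells of cage a must have sum 10, leaving r2c3 = 4.
Column 4 already has 4, which forces r2c4 = 3.
Column 3 now contains 2, leaving r4c3 = 3.
Cage f needs two cells with sum 5, so r4c4 = 2.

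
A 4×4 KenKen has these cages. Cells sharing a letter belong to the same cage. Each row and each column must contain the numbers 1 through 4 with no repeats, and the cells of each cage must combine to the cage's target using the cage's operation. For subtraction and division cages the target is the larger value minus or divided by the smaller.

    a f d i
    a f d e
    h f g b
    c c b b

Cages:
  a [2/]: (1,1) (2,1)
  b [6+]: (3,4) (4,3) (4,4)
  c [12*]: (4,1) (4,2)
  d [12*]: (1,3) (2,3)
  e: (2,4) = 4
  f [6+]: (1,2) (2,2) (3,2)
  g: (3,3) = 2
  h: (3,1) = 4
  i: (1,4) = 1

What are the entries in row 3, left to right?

Cage i is given, which forces (1,4) = 1.
Cage e is a single given cell; hence (2,4) = 4.
Cage h is a single given cell, which forces (3,1) = 4.
Cage g is a single given cell; hence (3,3) = 2.
2 is placed in row 3; hence (3,4) = 3.
Column 1 now contains 4, so (4,1) = 3.
Row 4 now contains 3, which forces (4,2) = 4.
Row 4 now contains 3; hence (4,3) = 1.
Column 4 already has 3, so (4,4) = 2.
Column 1 now contains 4, so (1,1) = 2.
Row 1 now contains 2, leaving (1,2) = 3.
Cage d needs two cells with product 12, leaving (1,3) = 4.
Cage a needs two cells with quotient 2; hence (2,1) = 1.
Column 2 now contains 3; hence (2,2) = 2.
Row 2 already has 4, so (2,3) = 3.
Row 3 now contains 3, so (3,2) = 1.
Completed grid: 2 3 4 1 / 1 2 3 4 / 4 1 2 3 / 3 4 1 2.

4 1 2 3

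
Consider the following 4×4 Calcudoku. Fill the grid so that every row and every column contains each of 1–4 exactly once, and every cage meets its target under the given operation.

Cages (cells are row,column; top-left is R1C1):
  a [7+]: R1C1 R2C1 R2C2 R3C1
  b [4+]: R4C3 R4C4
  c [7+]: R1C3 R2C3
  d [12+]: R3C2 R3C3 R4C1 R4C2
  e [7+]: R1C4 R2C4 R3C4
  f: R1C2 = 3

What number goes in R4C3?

Cage f is a single given cell; hence R1C2 = 3.
Row 1 now contains 3, leaving R1C3 = 4.
Cage a needs sum 7, so R2C2 = 1.
Column 3 already has 4, which forces R2C3 = 3.
Column 3 now contains 3, leaving R4C3 = 1.
1 is placed in row 4, leaving R4C4 = 3.
Cage a needs sum 7; hence R1C1 = 1.
Row 1 now contains 1, which forces R1C4 = 2.
Row 2 already has 3; hence R2C1 = 2.
Column 4 already has 2, which forces R2C4 = 4.
The 4 cells of cage a must have sum 7; hence R3C1 = 3.
Cage d needs sum 12, so R3C2 = 4.
Column 3 now contains 1, which forces R3C3 = 2.
4 is placed in column 4; hence R3C4 = 1.
The 4 cells of cage d must have sum 12, so R4C1 = 4.
Cage d has sum 12; hence R4C2 = 2.
Completed grid: 1 3 4 2 / 2 1 3 4 / 3 4 2 1 / 4 2 1 3.

1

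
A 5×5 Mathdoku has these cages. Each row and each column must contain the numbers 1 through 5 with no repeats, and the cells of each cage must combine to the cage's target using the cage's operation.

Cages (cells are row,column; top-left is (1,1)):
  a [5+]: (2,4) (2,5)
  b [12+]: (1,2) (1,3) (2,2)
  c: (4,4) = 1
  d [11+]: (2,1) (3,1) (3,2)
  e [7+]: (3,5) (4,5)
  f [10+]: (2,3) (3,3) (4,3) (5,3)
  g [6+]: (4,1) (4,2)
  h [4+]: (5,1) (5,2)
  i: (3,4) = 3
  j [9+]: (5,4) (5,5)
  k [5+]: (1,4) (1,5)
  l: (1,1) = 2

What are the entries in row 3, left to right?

Cage l is given, so (1,1) = 2.
Cage i is given, so (3,4) = 3.
Cage c is a single given cell, leaving (4,4) = 1.
Column 4 now contains 1; hence (1,4) = 4.
Cage k needs two cells with sum 5; hence (1,5) = 1.
Column 4 already has 4; hence (2,4) = 2.
Column 5 now contains 1, which forces (2,5) = 3.
Cage g's pair has sum 6; hence (4,1) = 4.
The two cells of cage g must have sum 6; hence (4,2) = 2.
Row 4 already has 2, so (4,3) = 3.
Row 4 already has 2, so (4,5) = 5.
Column 4 already has 4, which forces (5,4) = 5.
Column 5 already has 5, leaving (5,5) = 4.
Cage b needs sum 12, so (1,2) = 3.
Column 3 now contains 3, leaving (1,3) = 5.
Column 1 already has 4, so (2,1) = 5.
The 3 cells of cage b must have sum 12, which forces (2,2) = 4.
Row 2 already has 4, so (2,3) = 1.
Cage d has sum 11; hence (3,1) = 1.
Column 2 already has 2; hence (3,2) = 5.
4 is placed in column 5, so (3,5) = 2.
1 is placed in column 1, so (5,1) = 3.
3 is placed in column 2, so (5,2) = 1.
Column 3 already has 1, leaving (5,3) = 2.
2 is placed in row 3, which forces (3,3) = 4.
Filled in: 2 3 5 4 1 / 5 4 1 2 3 / 1 5 4 3 2 / 4 2 3 1 5 / 3 1 2 5 4.

1 5 4 3 2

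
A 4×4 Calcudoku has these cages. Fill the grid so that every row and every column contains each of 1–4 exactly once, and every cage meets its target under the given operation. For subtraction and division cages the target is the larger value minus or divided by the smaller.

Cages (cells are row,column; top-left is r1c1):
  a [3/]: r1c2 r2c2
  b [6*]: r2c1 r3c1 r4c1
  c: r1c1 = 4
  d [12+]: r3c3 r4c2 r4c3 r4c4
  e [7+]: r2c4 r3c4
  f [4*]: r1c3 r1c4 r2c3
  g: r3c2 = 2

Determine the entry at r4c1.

Cage c is a single given cell, which forces r1c1 = 4.
4 is placed in row 1, so r1c3 = 1.
Row 1 now contains 1, leaving r1c4 = 2.
1 is placed in column 3, which forces r2c3 = 2.
Cage g is a single given cell, which forces r3c2 = 2.
Row 1 now contains 1, leaving r1c2 = 3.
Cage a needs two cells with quotient 3; hence r2c2 = 1.
The 4 cells of cage d must have sum 12; hence r3c3 = 4.
4 is placed in row 3, leaving r3c4 = 3.
Cage b has product 6, leaving r4c1 = 2.
Column 2 already has 1, leaving r4c2 = 4.
Cage d needs sum 12, leaving r4c3 = 3.
Row 4 now contains 4, which forces r4c4 = 1.
Row 2 already has 1, leaving r2c1 = 3.
Column 4 now contains 3, leaving r2c4 = 4.
Row 3 already has 3; hence r3c1 = 1.
Filled in: 4 3 1 2 / 3 1 2 4 / 1 2 4 3 / 2 4 3 1.

2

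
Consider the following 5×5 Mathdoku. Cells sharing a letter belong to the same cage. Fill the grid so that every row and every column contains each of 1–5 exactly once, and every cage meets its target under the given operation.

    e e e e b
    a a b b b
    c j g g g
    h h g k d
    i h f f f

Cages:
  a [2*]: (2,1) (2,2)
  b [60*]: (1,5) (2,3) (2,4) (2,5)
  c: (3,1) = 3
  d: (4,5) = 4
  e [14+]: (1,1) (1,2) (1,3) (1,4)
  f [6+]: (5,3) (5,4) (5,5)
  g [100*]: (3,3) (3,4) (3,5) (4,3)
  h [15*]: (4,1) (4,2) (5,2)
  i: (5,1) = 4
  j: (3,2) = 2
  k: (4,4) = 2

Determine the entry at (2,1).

2

Cage c is given; hence (3,1) = 3.
Cage j is given, which forces (3,2) = 2.
Cage g needs product 100, leaving (4,3) = 5.
K is a freebie, leaving (4,4) = 2.
Cage d is given, so (4,5) = 4.
I is a freebie, which forces (5,1) = 4.
The two cells of cage a must have product 2; hence (2,1) = 2.
Column 2 now contains 2, which forces (2,2) = 1.
Row 4 already has 5, which forces (4,1) = 1.
Cage h needs product 15; hence (4,2) = 3.
The 3 cells of cage h must have product 15, leaving (5,2) = 5.
Column 1 now contains 2; hence (1,1) = 5.
Column 2 already has 5; hence (1,2) = 4.
The 4 cells of cage e must have sum 14, so (1,3) = 2.
Cage e needs sum 14, so (1,4) = 3.
The 4 cells of cage b must have product 60, which forces (1,5) = 1.
1 is placed in column 5, leaving (3,5) = 5.
3 is placed in column 4; hence (5,4) = 1.
Cage b needs product 60, so (2,3) = 4.
Cage b needs product 60, so (2,4) = 5.
Column 5 now contains 5, which forces (2,5) = 3.
Cage g has product 100, leaving (3,3) = 1.
Column 4 already has 1, which forces (3,4) = 4.
1 is placed in row 5, so (5,3) = 3.
Cage f needs sum 6, leaving (5,5) = 2.
Filled in: 5 4 2 3 1 / 2 1 4 5 3 / 3 2 1 4 5 / 1 3 5 2 4 / 4 5 3 1 2.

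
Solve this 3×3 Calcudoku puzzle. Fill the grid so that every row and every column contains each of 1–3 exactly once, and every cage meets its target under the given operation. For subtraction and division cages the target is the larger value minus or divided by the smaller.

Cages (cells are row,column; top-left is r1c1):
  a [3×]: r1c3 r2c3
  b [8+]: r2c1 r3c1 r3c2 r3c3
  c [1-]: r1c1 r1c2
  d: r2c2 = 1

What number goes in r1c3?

Cage b has sum 8, which forces r2c1 = 2.
Cage d is given, so r2c2 = 1.
Row 2 now contains 1, which forces r2c3 = 3.
The two cells of cage c must have difference 1; hence r1c2 = 2.
Column 3 now contains 3; hence r1c3 = 1.
Column 2 now contains 2, which forces r3c2 = 3.
Column 3 now contains 1, which forces r3c3 = 2.
Row 1 already has 1, which forces r1c1 = 3.
Row 3 now contains 3, which forces r3c1 = 1.
Filled in: 3 2 1 / 2 1 3 / 1 3 2.

1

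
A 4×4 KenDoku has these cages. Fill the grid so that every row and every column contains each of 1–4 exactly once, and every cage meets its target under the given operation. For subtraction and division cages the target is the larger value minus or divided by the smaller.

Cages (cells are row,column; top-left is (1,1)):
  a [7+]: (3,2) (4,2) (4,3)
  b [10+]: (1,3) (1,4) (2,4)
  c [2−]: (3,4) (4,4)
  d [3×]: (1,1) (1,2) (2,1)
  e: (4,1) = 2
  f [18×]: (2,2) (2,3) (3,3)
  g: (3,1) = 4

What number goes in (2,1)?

1

Cage d has product 3, which forces (1,1) = 3.
Cage d needs product 3, leaving (1,2) = 1.
Row 1 now contains 3, leaving (1,3) = 4.
4 is placed in row 1; hence (1,4) = 2.
The 3 cells of cage d must have product 3, which forces (2,1) = 1.
Cage f has product 18, so (2,2) = 3.
Cage f has product 18, leaving (2,3) = 2.
3 is placed in row 2; hence (2,4) = 4.
Cage g is a single given cell; hence (3,1) = 4.
Row 3 now contains 4; hence (3,2) = 2.
Cage f has product 18; hence (3,3) = 3.
3 is placed in row 3, so (3,4) = 1.
E is a freebie, so (4,1) = 2.
Column 2 now contains 2, so (4,2) = 4.
3 is placed in column 3, which forces (4,3) = 1.
Column 4 now contains 1, leaving (4,4) = 3.
Filled in: 3 1 4 2 / 1 3 2 4 / 4 2 3 1 / 2 4 1 3.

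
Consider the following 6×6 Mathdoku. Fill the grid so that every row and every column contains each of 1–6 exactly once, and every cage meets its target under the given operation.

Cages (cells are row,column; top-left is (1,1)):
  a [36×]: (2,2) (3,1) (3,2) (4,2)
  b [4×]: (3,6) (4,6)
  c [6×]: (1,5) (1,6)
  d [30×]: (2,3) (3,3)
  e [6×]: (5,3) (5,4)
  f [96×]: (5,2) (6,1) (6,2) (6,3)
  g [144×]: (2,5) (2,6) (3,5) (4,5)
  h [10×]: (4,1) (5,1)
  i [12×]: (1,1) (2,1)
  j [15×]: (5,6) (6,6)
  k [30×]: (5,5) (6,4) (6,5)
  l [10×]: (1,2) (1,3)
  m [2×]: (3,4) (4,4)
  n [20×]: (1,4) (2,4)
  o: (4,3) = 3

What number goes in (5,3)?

O is a freebie, so (4,3) = 3.
In row 3, 5 can only go at (3,3), so (3,3) = 5.
The two cells of cage l must have product 10; hence (1,2) = 5.
Column 3 now contains 5, leaving (1,3) = 2.
Row 1 now contains 5, which forces (1,4) = 4.
Column 3 now contains 5; hence (2,3) = 6.
Column 4 already has 4; hence (2,4) = 5.
Column 3 already has 6, which forces (5,3) = 1.
1 is placed in column 3, leaving (6,3) = 4.
Cage e needs two cells with product 6; hence (5,4) = 6.
The only place for 3 in row 1 is (1,1).
The two cells of cage i must have product 12, leaving (2,1) = 4.
The only place for 1 in row 2 is (2,2).
Cage a needs product 36; hence (3,2) = 3.
Column 2 already has 3; hence (6,2) = 6.
The 4 cells of cage a must have product 36, so (3,1) = 6.
Row 3 now contains 6, leaving (3,5) = 4.
Row 3 already has 4, which forces (3,6) = 1.
6 is placed in column 2; hence (4,2) = 2.
2 is placed in row 4; hence (4,4) = 1.
Column 5 already has 4, so (4,5) = 6.
Column 6 already has 1, leaving (4,6) = 4.
Column 2 now contains 2, leaving (5,2) = 4.
6 is placed in column 5; hence (1,5) = 1.
Column 6 already has 1, which forces (1,6) = 6.
1 is placed in row 3, leaving (3,4) = 2.
2 is placed in row 4, so (4,1) = 5.
The two cells of cage h must have product 10, which forces (5,1) = 2.
Cage f has product 96; hence (6,1) = 1.
Column 4 already has 2; hence (6,4) = 3.
Row 6 now contains 3, which forces (6,6) = 5.
The 3 cells of cage k must have product 30, which forces (5,5) = 5.
5 is placed in column 6; hence (5,6) = 3.
5 is placed in row 6, leaving (6,5) = 2.
2 is placed in column 5; hence (2,5) = 3.
Column 6 now contains 3, which forces (2,6) = 2.
The full grid is 3 5 2 4 1 6 / 4 1 6 5 3 2 / 6 3 5 2 4 1 / 5 2 3 1 6 4 / 2 4 1 6 5 3 / 1 6 4 3 2 5.

1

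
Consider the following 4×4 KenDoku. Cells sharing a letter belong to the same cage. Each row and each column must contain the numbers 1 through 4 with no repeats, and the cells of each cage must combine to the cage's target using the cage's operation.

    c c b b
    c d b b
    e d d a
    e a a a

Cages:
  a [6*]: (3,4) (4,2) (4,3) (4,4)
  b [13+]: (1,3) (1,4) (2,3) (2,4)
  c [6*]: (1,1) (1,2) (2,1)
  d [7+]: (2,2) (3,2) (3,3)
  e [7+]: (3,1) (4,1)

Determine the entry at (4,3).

1

Cage a has product 6; hence (3,4) = 1.
Row 4 needs a 4, and only (4,1) is open for it.
Column 1 already has 4; hence (3,1) = 3.
Cage c needs product 6, so (1,2) = 3.
Cage d has sum 7; hence (2,2) = 1.
1 is placed in column 2; hence (4,2) = 2.
Row 4 now contains 2, so (4,4) = 3.
The 3 cells of cage c must have product 6, which forces (1,1) = 1.
Cage b needs sum 13, leaving (1,3) = 4.
Cage b needs sum 13, so (1,4) = 2.
1 is placed in row 2, so (2,1) = 2.
The 4 cells of cage b must have sum 13, leaving (2,3) = 3.
The 4 cells of cage b must have sum 13, which forces (2,4) = 4.
Column 2 now contains 2, which forces (3,2) = 4.
The 3 cells of cage d must have sum 7; hence (3,3) = 2.
Row 4 already has 3, so (4,3) = 1.
The full grid is 1 3 4 2 / 2 1 3 4 / 3 4 2 1 / 4 2 1 3.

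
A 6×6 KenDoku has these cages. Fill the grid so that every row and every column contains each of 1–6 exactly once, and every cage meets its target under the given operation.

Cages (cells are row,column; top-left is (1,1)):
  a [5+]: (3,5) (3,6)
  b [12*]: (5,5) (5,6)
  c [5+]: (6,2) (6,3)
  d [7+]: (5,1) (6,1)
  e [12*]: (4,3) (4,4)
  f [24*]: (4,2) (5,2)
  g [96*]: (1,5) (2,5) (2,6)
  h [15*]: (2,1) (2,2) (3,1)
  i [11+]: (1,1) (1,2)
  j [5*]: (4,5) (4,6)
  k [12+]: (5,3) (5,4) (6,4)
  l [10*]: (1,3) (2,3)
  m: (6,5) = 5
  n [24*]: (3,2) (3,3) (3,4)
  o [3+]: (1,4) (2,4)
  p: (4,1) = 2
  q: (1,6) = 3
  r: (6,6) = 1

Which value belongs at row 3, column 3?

Cage g has product 96, which forces (1,5) = 4.
Cage q is a single given cell, which forces (1,6) = 3.
The 3 cells of cage g must have product 96, which forces (2,5) = 6.
The 3 cells of cage g must have product 96; hence (2,6) = 4.
Cage p is given, which forces (4,1) = 2.
Cage m is a single given cell, which forces (6,5) = 5.
Cage r is a single given cell; hence (6,6) = 1.
Cage a's pair has sum 5, which forces (3,5) = 3.
Column 6 already has 1, leaving (3,6) = 2.
Column 5 already has 5, which forces (4,5) = 1.
Column 6 already has 1, so (4,6) = 5.
The two cells of cage b must have product 12; hence (5,5) = 2.
Cage b's pair has product 12; hence (5,6) = 6.
Cage f's pair has product 24, which forces (4,2) = 6.
6 is placed in row 5; hence (5,2) = 4.
Cage i needs two cells with sum 11, leaving (1,1) = 6.
6 is placed in column 2, which forces (1,2) = 5.
5 is placed in row 1, which forces (1,3) = 2.
Row 1 already has 2, leaving (1,4) = 1.
Column 3 now contains 2, leaving (2,3) = 5.
Column 4 already has 1, so (2,4) = 2.
Column 2 now contains 4; hence (3,2) = 1.
6 is placed in column 1; hence (6,1) = 4.
Column 3 now contains 2, so (6,3) = 3.
4 is placed in row 6, so (6,4) = 6.
Cage h has product 15; hence (2,1) = 1.
Column 2 now contains 1; hence (2,2) = 3.
1 is placed in row 3, so (3,1) = 5.
The 3 cells of cage n must have product 24, so (3,3) = 6.
Column 4 now contains 6; hence (3,4) = 4.
3 is placed in column 3, leaving (4,3) = 4.
Cage e needs two cells with product 12; hence (4,4) = 3.
Cage d needs two cells with sum 7, which forces (5,1) = 3.
3 is placed in column 3, so (5,3) = 1.
The 3 cells of cage k must have sum 12, so (5,4) = 5.
3 is placed in row 6, so (6,2) = 2.
Filled in: 6 5 2 1 4 3 / 1 3 5 2 6 4 / 5 1 6 4 3 2 / 2 6 4 3 1 5 / 3 4 1 5 2 6 / 4 2 3 6 5 1.

6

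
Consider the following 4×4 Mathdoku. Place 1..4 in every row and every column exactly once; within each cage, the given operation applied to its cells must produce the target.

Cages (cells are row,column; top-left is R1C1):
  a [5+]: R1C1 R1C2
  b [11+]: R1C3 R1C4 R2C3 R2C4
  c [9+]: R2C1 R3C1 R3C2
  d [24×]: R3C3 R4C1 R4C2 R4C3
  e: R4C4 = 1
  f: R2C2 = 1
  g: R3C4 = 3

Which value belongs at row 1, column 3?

Cage f is given, so R2C2 = 1.
Cage g is a single given cell, so R3C4 = 3.
E is a freebie; hence R4C4 = 1.
Cage d has product 24, leaving R3C3 = 1.
The 3 cells of cage c must have sum 9, leaving R2C1 = 3.
3 is placed in row 2; hence R2C3 = 2.
2 is placed in row 2, leaving R2C4 = 4.
Column 3 already has 2, leaving R1C3 = 3.
Column 4 already has 4, leaving R1C4 = 2.
Column 3 now contains 3, which forces R4C3 = 4.
Row 1 already has 2; hence R1C1 = 1.
Row 1 now contains 3, which forces R1C2 = 4.
Column 2 now contains 4, leaving R3C2 = 2.
4 is placed in row 4, which forces R4C1 = 2.
The 4 cells of cage d must have product 24; hence R4C2 = 3.
Row 3 now contains 2; hence R3C1 = 4.
Filled in: 1 4 3 2 / 3 1 2 4 / 4 2 1 3 / 2 3 4 1.

3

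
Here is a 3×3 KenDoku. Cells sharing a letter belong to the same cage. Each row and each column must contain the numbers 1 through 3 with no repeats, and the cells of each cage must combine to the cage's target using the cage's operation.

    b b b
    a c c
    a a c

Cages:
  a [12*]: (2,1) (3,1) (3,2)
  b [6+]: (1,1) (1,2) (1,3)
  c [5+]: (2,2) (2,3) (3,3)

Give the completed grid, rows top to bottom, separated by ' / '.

1 3 2 / 2 1 3 / 3 2 1

Cage a needs product 12, so (2,1) = 2.
Row 2 already has 2, which forces (2,2) = 1.
Row 2 now contains 1, so (2,3) = 3.
Cage a needs product 12, which forces (3,1) = 3.
The 3 cells of cage a must have product 12, which forces (3,2) = 2.
Row 3 now contains 2, so (3,3) = 1.
3 is placed in column 1, so (1,1) = 1.
Column 2 now contains 2, leaving (1,2) = 3.
1 is placed in column 3, so (1,3) = 2.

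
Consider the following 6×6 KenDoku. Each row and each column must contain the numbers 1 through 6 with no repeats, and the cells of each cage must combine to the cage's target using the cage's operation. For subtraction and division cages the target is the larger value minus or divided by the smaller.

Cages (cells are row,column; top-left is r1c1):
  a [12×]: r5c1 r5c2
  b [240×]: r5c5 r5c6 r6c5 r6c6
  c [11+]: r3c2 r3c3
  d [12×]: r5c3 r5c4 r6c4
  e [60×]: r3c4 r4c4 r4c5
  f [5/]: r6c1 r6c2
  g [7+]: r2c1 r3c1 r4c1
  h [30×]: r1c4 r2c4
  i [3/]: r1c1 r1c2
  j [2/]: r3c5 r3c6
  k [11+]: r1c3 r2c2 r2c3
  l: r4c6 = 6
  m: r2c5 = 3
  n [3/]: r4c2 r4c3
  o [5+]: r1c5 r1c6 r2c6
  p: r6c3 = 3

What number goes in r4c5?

5

Cage m is a single given cell; hence r2c5 = 3.
Cage l is a single given cell; hence r4c6 = 6.
P is a freebie, which forces r6c3 = 3.
Cage n needs two cells with quotient 3, which forces r4c2 = 3.
The two cells of cage n must have quotient 3; hence r4c3 = 1.
Row 1 needs a 4, and only r1c3 is open for it.
In row 1, 5 can only go at r1c4, so r1c4 = 5.
5 is placed in column 4, so r2c4 = 6.
6 is placed in column 4, which forces r3c4 = 3.
The 3 cells of cage e must have product 60, leaving r4c5 = 5.
Cage e needs product 60, so r4c4 = 4.
The 3 cells of cage d must have product 12, leaving r5c3 = 6.
Cage c's pair has sum 11, so r3c2 = 6.
Column 3 already has 6, which forces r3c3 = 5.
Row 4 already has 4; hence r4c1 = 2.
The two cells of cage a must have product 12, so r5c1 = 3.
The two cells of cage a must have product 12, which forces r5c2 = 4.
4 is placed in row 5, so r5c5 = 2.
Row 5 now contains 2, so r5c6 = 5.
Cage b has product 240, so r6c5 = 6.
3 is placed in column 1, leaving r1c1 = 6.
Cage i needs two cells with quotient 3, leaving r1c2 = 2.
Column 5 already has 2, which forces r1c5 = 1.
Cage o has sum 5, leaving r1c6 = 3.
Cage k has sum 11, leaving r2c2 = 5.
Column 3 now contains 5, which forces r2c3 = 2.
Cage o has sum 5; hence r2c6 = 1.
Column 5 already has 1, so r3c5 = 4.
Cage j's pair has quotient 2, leaving r3c6 = 2.
Row 5 now contains 2, leaving r5c4 = 1.
5 is placed in column 2, which forces r6c2 = 1.
The 3 cells of cage d must have product 12, which forces r6c4 = 2.
Cage b has product 240, which forces r6c6 = 4.
Row 2 already has 1, which forces r2c1 = 4.
4 is placed in row 3, leaving r3c1 = 1.
1 is placed in row 6, so r6c1 = 5.
The full grid is 6 2 4 5 1 3 / 4 5 2 6 3 1 / 1 6 5 3 4 2 / 2 3 1 4 5 6 / 3 4 6 1 2 5 / 5 1 3 2 6 4.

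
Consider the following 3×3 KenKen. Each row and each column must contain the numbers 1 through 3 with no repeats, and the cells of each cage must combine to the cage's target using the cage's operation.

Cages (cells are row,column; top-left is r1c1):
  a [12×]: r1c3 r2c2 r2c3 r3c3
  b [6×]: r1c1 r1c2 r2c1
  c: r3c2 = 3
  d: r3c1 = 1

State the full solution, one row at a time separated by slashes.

The 4 cells of cage a must have product 12, which forces r2c2 = 2.
Cage d is given, leaving r3c1 = 1.
C is a freebie; hence r3c2 = 3.
3 is placed in row 3; hence r3c3 = 2.
Cage b has product 6, which forces r1c1 = 2.
3 is placed in column 2; hence r1c2 = 1.
Row 1 now contains 1, which forces r1c3 = 3.
1 is placed in column 1, which forces r2c1 = 3.
3 is placed in column 3, so r2c3 = 1.

2 1 3 / 3 2 1 / 1 3 2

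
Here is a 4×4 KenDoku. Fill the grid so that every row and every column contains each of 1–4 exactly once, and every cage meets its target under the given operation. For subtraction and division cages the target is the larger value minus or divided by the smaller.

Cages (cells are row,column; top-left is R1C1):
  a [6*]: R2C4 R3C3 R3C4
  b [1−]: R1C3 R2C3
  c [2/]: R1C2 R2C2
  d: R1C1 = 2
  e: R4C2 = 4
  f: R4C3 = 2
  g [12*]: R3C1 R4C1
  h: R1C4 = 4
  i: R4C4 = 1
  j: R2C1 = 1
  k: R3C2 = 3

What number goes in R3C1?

Cage d is given, leaving R1C1 = 2.
Cage h is a single given cell, which forces R1C4 = 4.
J is a freebie, so R2C1 = 1.
K is a freebie; hence R3C2 = 3.
E is a freebie, which forces R4C2 = 4.
F is a freebie, which forces R4C3 = 2.
Cage i is given, leaving R4C4 = 1.
4 is placed in row 1, so R1C2 = 1.
Cage b needs two cells with difference 1, which forces R1C3 = 3.
4 is placed in column 2; hence R2C2 = 2.
The two cells of cage b must have difference 1, leaving R2C3 = 4.
The 3 cells of cage a must have product 6; hence R2C4 = 3.
Row 3 now contains 3, so R3C1 = 4.
2 is placed in column 3, which forces R3C3 = 1.
Column 4 now contains 1, which forces R3C4 = 2.
Row 4 already has 4, leaving R4C1 = 3.
Completed grid: 2 1 3 4 / 1 2 4 3 / 4 3 1 2 / 3 4 2 1.

4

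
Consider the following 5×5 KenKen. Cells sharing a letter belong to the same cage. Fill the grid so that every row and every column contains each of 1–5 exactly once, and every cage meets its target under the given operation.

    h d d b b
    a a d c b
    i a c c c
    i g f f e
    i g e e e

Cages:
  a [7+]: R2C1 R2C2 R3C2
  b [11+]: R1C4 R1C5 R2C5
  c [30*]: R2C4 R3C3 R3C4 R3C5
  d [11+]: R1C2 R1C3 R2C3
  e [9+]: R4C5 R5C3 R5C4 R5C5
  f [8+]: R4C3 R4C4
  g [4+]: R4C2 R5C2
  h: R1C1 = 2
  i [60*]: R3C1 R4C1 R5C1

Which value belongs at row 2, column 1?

H is a freebie, which forces R1C1 = 2.
Row 4 needs a 2, and only R4C5 is open for it.
The only place for 1 in row 4 is R4C2.
Cage a has sum 7; hence R2C1 = 1.
Column 2 already has 1, which forces R5C2 = 3.
The only place for 4 in row 4 is R4C1.
The 3 cells of cage i must have product 60, which forces R3C1 = 3.
Column 1 now contains 4, so R5C1 = 5.
Cage c has product 30, leaving R2C4 = 3.
3 is placed in column 4, so R4C4 = 5.
Column 4 already has 5, so R1C4 = 4.
Cage b needs sum 11; hence R1C5 = 3.
The 3 cells of cage b must have sum 11, so R2C5 = 4.
Row 4 now contains 5, so R4C3 = 3.
4 is placed in column 5, which forces R5C5 = 1.
Row 1 now contains 4, so R1C2 = 5.
The 3 cells of cage d must have sum 11, so R1C3 = 1.
Row 2 already has 4; hence R2C2 = 2.
Cage d has sum 11, which forces R2C3 = 5.
Cage a needs sum 7, so R3C2 = 4.
Column 3 now contains 1; hence R3C3 = 2.
Row 3 already has 2; hence R3C4 = 1.
Column 5 now contains 1, so R3C5 = 5.
The 4 cells of cage e must have sum 9, which forces R5C3 = 4.
Row 5 already has 1, so R5C4 = 2.
Filled in: 2 5 1 4 3 / 1 2 5 3 4 / 3 4 2 1 5 / 4 1 3 5 2 / 5 3 4 2 1.

1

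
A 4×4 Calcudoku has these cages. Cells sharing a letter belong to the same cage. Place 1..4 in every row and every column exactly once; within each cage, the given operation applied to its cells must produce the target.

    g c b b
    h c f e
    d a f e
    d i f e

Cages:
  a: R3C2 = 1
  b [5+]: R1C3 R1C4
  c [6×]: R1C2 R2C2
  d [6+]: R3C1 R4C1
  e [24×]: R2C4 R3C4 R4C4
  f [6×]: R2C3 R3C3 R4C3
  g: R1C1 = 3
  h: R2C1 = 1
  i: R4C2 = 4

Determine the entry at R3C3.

3

Cage g is a single given cell, leaving R1C1 = 3.
Row 1 now contains 3; hence R1C2 = 2.
H is a freebie, so R2C1 = 1.
2 is placed in column 2, which forces R2C2 = 3.
3 is placed in row 2, which forces R2C3 = 2.
2 is placed in row 2, leaving R2C4 = 4.
Cage a is a single given cell, leaving R3C2 = 1.
Row 3 already has 1, which forces R3C3 = 3.
Row 3 already has 3, so R3C4 = 2.
Cage i is given, leaving R4C2 = 4.
Column 3 already has 3, leaving R4C3 = 1.
Column 4 now contains 2; hence R4C4 = 3.
Column 3 now contains 1, which forces R1C3 = 4.
Column 4 now contains 4, leaving R1C4 = 1.
2 is placed in row 3; hence R3C1 = 4.
4 is placed in row 4, so R4C1 = 2.
Filled in: 3 2 4 1 / 1 3 2 4 / 4 1 3 2 / 2 4 1 3.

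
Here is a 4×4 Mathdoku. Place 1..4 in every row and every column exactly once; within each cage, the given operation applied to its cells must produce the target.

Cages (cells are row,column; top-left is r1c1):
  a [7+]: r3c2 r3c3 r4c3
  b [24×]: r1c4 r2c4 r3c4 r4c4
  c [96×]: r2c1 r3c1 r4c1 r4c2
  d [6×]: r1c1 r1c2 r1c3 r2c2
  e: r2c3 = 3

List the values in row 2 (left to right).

4 1 3 2

Cage d needs product 6, so r2c2 = 1.
E is a freebie; hence r2c3 = 3.
Cage c needs product 96, so r4c2 = 4.
Cage a needs sum 7, leaving r3c2 = 2.
Cage a needs sum 7, leaving r3c3 = 4.
Cage a needs sum 7, which forces r4c3 = 1.
Cage d needs product 6, leaving r1c1 = 1.
Column 2 already has 2; hence r1c2 = 3.
1 is placed in column 3; hence r1c3 = 2.
Row 1 already has 2, leaving r1c4 = 4.
Cage c has product 96, so r2c1 = 4.
Column 4 now contains 4, leaving r2c4 = 2.
Row 3 now contains 4, leaving r3c1 = 3.
Row 3 already has 3, which forces r3c4 = 1.
Cage c has product 96, so r4c1 = 2.
2 is placed in column 4, so r4c4 = 3.
Filled in: 1 3 2 4 / 4 1 3 2 / 3 2 4 1 / 2 4 1 3.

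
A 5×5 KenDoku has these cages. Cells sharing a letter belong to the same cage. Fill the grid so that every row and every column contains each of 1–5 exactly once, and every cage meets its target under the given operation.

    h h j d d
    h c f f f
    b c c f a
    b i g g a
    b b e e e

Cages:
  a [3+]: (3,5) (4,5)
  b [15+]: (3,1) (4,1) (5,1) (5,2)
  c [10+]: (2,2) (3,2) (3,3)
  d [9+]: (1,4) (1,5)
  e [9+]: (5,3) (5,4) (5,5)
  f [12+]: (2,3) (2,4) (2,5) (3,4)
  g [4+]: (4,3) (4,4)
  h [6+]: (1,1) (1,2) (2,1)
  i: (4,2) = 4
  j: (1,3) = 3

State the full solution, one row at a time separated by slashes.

2 1 3 5 4 / 3 2 4 1 5 / 4 3 5 2 1 / 5 4 1 3 2 / 1 5 2 4 3

J is a freebie; hence (1,3) = 3.
Cage i is a single given cell, so (4,2) = 4.
Column 3 already has 3, which forces (4,3) = 1.
Row 4 already has 1, leaving (4,4) = 3.
Row 4 already has 1; hence (4,5) = 2.
Column 5 now contains 2, leaving (3,5) = 1.
Row 4 already has 2, which forces (4,1) = 5.
Cage e needs sum 9, which forces (5,5) = 3.
Cage f has sum 12, leaving (2,4) = 1.
Row 5 now contains 3, which forces (5,2) = 5.
1 is placed in row 2, so (2,1) = 3.
Row 2 already has 3, so (2,2) = 2.
3 is placed in column 1, so (3,1) = 4.
Column 2 now contains 2; hence (3,2) = 3.
The 3 cells of cage c must have sum 10, so (3,3) = 5.
Row 3 now contains 5, so (3,4) = 2.
Column 4 now contains 2, leaving (5,4) = 4.
The 3 cells of cage h must have sum 6, which forces (1,1) = 2.
Column 2 now contains 2, leaving (1,2) = 1.
4 is placed in column 4; hence (1,4) = 5.
Cage d needs two cells with sum 9, which forces (1,5) = 4.
5 is placed in column 3, leaving (2,3) = 4.
Cage f has sum 12, which forces (2,5) = 5.
Cage b needs sum 15, so (5,1) = 1.
Row 5 already has 4, so (5,3) = 2.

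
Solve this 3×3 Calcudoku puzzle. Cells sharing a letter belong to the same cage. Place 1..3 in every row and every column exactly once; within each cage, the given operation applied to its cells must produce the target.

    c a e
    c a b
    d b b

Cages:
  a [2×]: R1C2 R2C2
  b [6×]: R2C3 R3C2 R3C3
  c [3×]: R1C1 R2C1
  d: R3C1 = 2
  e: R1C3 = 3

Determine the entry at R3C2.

3

E is a freebie, which forces R1C3 = 3.
Cage d is given, so R3C1 = 2.
Row 3 now contains 2, so R3C3 = 1.
Row 1 already has 3, so R1C1 = 1.
Row 1 already has 1, so R1C2 = 2.
Cage c needs two cells with product 3, which forces R2C1 = 3.
2 is placed in column 2, which forces R2C2 = 1.
Column 3 already has 1, which forces R2C3 = 2.
Row 3 now contains 1, which forces R3C2 = 3.
The full grid is 1 2 3 / 3 1 2 / 2 3 1.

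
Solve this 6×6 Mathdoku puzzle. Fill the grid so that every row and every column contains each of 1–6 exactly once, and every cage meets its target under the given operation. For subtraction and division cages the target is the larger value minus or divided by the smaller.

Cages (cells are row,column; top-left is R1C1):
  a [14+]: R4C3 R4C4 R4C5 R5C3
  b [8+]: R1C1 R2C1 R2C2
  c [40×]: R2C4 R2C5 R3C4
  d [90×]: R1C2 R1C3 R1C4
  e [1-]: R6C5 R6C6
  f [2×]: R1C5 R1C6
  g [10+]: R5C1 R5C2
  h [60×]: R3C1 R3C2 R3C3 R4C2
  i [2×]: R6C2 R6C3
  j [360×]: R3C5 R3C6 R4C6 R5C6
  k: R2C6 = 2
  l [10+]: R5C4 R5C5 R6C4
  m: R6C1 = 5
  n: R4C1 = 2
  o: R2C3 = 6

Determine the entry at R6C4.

6

Cage o is a single given cell, so R2C3 = 6.
Cage k is a single given cell, leaving R2C6 = 2.
Cage n is given, so R4C1 = 2.
M is a freebie, which forces R6C1 = 5.
The two cells of cage f must have product 2; hence R1C5 = 2.
Column 6 now contains 2; hence R1C6 = 1.
Cage c needs product 40, so R3C4 = 2.
In row 1, 4 can only go at R1C1, so R1C1 = 4.
4 is placed in column 1, leaving R5C1 = 6.
The two cells of cage g must have sum 10, leaving R5C2 = 4.
Cage h needs product 60, which forces R3C3 = 4.
Cage j has product 360; hence R4C6 = 4.
4 is placed in column 6, which forces R6C6 = 3.
The 4 cells of cage j must have product 360, leaving R3C5 = 3.
Cage j has product 360, leaving R3C6 = 6.
Column 6 now contains 3, so R5C6 = 5.
Row 6 now contains 3, which forces R6C5 = 4.
Cage c needs product 40, which forces R2C4 = 4.
Column 5 already has 4, leaving R2C5 = 5.
3 is placed in row 3; hence R3C1 = 1.
Cage h has product 60; hence R3C2 = 5.
Cage h needs product 60, which forces R4C2 = 3.
Row 5 now contains 5, which forces R5C3 = 2.
Cage l needs sum 10, leaving R5C4 = 3.
Row 5 now contains 5, so R5C5 = 1.
Column 3 already has 2, leaving R6C3 = 1.
Row 6 already has 4, so R6C4 = 6.
Column 2 now contains 3, leaving R1C2 = 6.
Cage d needs product 90; hence R1C3 = 3.
6 is placed in column 4, which forces R1C4 = 5.
1 is placed in column 1; hence R2C1 = 3.
Column 2 now contains 3, so R2C2 = 1.
1 is placed in column 3; hence R4C3 = 5.
Cage a needs sum 14, leaving R4C4 = 1.
Column 5 already has 1, so R4C5 = 6.
1 is placed in row 6; hence R6C2 = 2.
Completed grid: 4 6 3 5 2 1 / 3 1 6 4 5 2 / 1 5 4 2 3 6 / 2 3 5 1 6 4 / 6 4 2 3 1 5 / 5 2 1 6 4 3.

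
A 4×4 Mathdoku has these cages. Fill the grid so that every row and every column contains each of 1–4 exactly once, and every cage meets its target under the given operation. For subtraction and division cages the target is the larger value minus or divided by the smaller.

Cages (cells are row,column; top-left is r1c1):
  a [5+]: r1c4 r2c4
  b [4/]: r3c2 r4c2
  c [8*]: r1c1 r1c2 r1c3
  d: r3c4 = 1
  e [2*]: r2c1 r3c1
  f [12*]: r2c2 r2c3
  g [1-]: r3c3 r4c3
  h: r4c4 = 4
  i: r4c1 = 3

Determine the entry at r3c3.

D is a freebie, which forces r3c4 = 1.
Cage i is given, so r4c1 = 3.
Cage h is given, which forces r4c4 = 4.
The two cells of cage e must have product 2; hence r2c1 = 1.
Row 3 now contains 1, which forces r3c1 = 2.
Row 3 now contains 1, leaving r3c2 = 4.
2 is placed in row 3, which forces r3c3 = 3.
4 is placed in row 4, leaving r4c2 = 1.
1 is placed in row 4; hence r4c3 = 2.
Column 1 now contains 2; hence r1c1 = 4.
Column 2 already has 1, so r1c2 = 2.
Cage c has product 8, which forces r1c3 = 1.
2 is placed in row 1, leaving r1c4 = 3.
Column 2 now contains 4, which forces r2c2 = 3.
Column 3 already has 3, leaving r2c3 = 4.
3 is placed in column 4; hence r2c4 = 2.
Completed grid: 4 2 1 3 / 1 3 4 2 / 2 4 3 1 / 3 1 2 4.

3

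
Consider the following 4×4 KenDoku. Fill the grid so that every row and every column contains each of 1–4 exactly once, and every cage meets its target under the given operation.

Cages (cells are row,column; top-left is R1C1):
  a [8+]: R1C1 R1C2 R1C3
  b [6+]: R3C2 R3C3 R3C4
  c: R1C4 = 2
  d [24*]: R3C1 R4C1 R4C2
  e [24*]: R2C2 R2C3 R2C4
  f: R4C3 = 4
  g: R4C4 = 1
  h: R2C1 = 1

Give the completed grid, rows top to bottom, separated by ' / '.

3 4 1 2 / 1 2 3 4 / 4 1 2 3 / 2 3 4 1

C is a freebie; hence R1C4 = 2.
Cage h is given; hence R2C1 = 1.
Cage f is given, which forces R4C3 = 4.
G is a freebie, leaving R4C4 = 1.
Cage d needs product 24, which forces R3C1 = 4.
Column 4 already has 1, which forces R3C4 = 3.
4 is placed in column 1, which forces R1C1 = 3.
The 3 cells of cage a must have sum 8, which forces R1C2 = 4.
Cage a has sum 8; hence R1C3 = 1.
3 is placed in column 4, leaving R2C4 = 4.
Column 3 already has 1, leaving R3C3 = 2.
Column 1 already has 3, so R4C1 = 2.
Row 4 already has 2, so R4C2 = 3.
Column 2 now contains 3, leaving R2C2 = 2.
2 is placed in column 3, leaving R2C3 = 3.
Row 3 now contains 2, which forces R3C2 = 1.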